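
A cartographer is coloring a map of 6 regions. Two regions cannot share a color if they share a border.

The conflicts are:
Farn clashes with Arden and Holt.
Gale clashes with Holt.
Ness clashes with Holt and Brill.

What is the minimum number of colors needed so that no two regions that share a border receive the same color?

Ness and Holt conflict, so at least 2 colors are needed.
2 colors suffice: color 1 → {Arden, Holt, Brill}; color 2 → {Farn, Gale, Ness}. No two conflicting regions share a color.

2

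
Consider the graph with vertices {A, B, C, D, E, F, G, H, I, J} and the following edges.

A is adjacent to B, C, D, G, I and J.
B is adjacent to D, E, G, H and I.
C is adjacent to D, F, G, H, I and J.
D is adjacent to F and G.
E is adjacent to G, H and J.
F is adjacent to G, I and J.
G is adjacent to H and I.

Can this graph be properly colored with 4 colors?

Yes

The chromatic number is 4. B, E, G, H form a clique, so at least 4 colors are needed.
4 colors suffice: color red → {G, J}; color blue → {B, C}; color green → {A, F, H}; color yellow → {D, E, I}.
That is already a proper 4-coloring.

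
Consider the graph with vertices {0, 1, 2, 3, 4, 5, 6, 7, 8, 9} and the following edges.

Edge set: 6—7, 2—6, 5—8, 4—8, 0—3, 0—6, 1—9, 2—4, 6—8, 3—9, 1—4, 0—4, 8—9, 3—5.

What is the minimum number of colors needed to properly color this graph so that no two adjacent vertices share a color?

The cycle 9-8-4-0-3-9 has odd length 5, so it cannot be 2-colored; at least 3 colors are needed.
One proper 3-coloring: 0=b, 1=b, 2=b, 3=a, 4=a, 5=c, 6=a, 7=b, 8=b, 9=c. Every edge joins two different colors.

3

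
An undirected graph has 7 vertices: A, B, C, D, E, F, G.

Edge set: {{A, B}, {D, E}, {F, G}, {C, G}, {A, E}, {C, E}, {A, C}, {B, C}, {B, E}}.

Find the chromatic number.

4

A, B, C, E are mutually adjacent (a clique of size 4), so at least 4 colors are needed.
4 colors suffice: A=3, B=4, C=1, D=1, E=2, F=1, G=2. Each edge has distinct colors on its endpoints.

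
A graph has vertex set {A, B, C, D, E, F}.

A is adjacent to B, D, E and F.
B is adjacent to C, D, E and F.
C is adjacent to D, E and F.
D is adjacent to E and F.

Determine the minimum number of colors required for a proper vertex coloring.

4

A, B, D, E are pairwise adjacent (a clique of size 4), so at least 4 colors are needed.
4 colors suffice: A=3, B=2, C=3, D=1, E=4, F=4. Every edge joins two different colors.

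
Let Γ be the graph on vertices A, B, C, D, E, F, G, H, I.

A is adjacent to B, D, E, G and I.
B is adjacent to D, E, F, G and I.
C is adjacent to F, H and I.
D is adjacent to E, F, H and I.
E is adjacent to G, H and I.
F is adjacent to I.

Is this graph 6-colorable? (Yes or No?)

The chromatic number is 5. A, B, D, E, I are mutually adjacent (a clique of size 5), so at least 5 colors are needed.
5 colors suffice: color 1 → {E, F}; color 2 → {G, H, I}; color 3 → {B, C}; color 4 → {D}; color 5 → {A}.
Since 6 ≥ 5, a proper 6-coloring certainly exists.

Yes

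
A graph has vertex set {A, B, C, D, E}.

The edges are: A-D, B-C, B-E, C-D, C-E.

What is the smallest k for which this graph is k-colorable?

3

B, C, E are mutually adjacent, so at least 3 colors are needed.
3 colors suffice: A=red, B=blue, C=red, D=blue, E=green. Every edge joins two different colors.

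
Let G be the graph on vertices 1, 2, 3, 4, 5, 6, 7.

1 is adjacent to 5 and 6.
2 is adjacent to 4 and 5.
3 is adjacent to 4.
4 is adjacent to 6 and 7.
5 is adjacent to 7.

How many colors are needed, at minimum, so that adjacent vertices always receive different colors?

3

The cycle 5-7-4-6-1-5 has odd length 5, so it cannot be 2-colored; at least 3 colors are needed.
3 colors suffice: color red → {4, 5}; color blue → {1, 2, 3, 7}; color green → {6}. Each edge has distinct colors on its endpoints.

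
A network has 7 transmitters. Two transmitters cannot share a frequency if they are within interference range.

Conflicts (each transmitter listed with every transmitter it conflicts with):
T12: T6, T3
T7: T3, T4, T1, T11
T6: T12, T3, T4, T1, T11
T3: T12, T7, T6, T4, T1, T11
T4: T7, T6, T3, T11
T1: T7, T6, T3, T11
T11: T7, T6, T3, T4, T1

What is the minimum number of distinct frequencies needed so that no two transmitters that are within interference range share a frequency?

T6, T3, T4, T11 are mutually in conflict, so at least 4 frequencies are needed.
A valid assignment using 4 frequencies: T12=2, T7=3, T6=3, T3=1, T4=4, T1=4, T11=2. Every pair that conflicts lands in different frequencies.

4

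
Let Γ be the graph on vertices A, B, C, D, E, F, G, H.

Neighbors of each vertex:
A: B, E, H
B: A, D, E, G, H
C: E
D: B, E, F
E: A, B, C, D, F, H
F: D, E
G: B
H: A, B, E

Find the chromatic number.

A, B, E, H are mutually adjacent (a clique of size 4), so at least 4 colors are needed.
4 colors suffice: A=3, B=2, C=2, D=3, E=1, F=2, G=1, H=4. Every edge joins two different colors.

4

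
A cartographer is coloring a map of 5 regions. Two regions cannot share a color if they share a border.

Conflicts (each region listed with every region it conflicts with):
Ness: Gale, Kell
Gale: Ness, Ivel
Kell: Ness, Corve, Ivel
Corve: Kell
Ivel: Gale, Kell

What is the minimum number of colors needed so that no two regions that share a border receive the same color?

2

Gale and Ivel conflict, so at least 2 colors are needed.
2 colors suffice: color 1 → {Gale, Kell}; color 2 → {Ness, Corve, Ivel}. No two conflicting regions share a color.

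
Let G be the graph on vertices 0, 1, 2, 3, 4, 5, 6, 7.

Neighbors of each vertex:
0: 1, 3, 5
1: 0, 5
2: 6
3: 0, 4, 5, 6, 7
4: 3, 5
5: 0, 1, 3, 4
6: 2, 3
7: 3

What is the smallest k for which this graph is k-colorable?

3

0, 1, 5 are pairwise adjacent, so at least 3 colors are needed.
3 colors suffice: color a → {1, 2, 3}; color b → {5, 6, 7}; color c → {0, 4}. Every edge joins two different colors.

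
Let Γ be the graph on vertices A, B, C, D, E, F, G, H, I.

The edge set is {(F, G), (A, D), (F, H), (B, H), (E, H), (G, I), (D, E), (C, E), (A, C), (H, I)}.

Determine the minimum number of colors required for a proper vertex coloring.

2

D and E are adjacent, so at least 2 colors are needed.
A valid assignment using 2 colors: A=2, B=2, C=1, D=1, E=2, F=2, G=1, H=1, I=2. Every edge joins two different colors.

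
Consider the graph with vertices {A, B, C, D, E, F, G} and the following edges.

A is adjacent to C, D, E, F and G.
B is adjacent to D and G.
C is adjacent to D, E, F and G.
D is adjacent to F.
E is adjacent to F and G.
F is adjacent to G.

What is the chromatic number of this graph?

A, C, E, F, G are pairwise adjacent (a clique of size 5), so at least 5 colors are needed.
5 colors suffice: color 1 → {B, C}; color 2 → {A}; color 3 → {F}; color 4 → {D, G}; color 5 → {E}. No two adjacent vertices share a color.

5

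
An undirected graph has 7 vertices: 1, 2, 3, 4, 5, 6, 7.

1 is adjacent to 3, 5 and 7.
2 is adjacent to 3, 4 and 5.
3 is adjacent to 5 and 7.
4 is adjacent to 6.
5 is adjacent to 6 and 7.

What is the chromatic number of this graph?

4

1, 3, 5, 7 are pairwise adjacent (a clique of size 4), so at least 4 colors are needed.
4 colors suffice: color a → {4, 5}; color b → {3, 6}; color c → {1, 2}; color d → {7}. No two adjacent vertices share a color.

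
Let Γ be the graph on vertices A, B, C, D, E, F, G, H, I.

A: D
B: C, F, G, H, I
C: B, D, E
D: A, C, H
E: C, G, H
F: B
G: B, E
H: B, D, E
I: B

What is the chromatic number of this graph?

B and F are adjacent, so at least 2 colors are needed.
One proper 2-coloring: A=2, B=1, C=2, D=1, E=1, F=2, G=2, H=2, I=2. Every edge joins two different colors.

2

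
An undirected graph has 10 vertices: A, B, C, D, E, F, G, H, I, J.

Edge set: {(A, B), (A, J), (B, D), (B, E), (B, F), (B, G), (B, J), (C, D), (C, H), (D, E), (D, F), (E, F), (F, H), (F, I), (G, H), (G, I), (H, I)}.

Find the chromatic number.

B, D, E, F are mutually adjacent (a clique of size 4), so at least 4 colors are needed.
4 colors suffice: color red → {B, H}; color blue → {A, C, F, G}; color green → {D, I, J}; color yellow → {E}. Each edge has distinct colors on its endpoints.

4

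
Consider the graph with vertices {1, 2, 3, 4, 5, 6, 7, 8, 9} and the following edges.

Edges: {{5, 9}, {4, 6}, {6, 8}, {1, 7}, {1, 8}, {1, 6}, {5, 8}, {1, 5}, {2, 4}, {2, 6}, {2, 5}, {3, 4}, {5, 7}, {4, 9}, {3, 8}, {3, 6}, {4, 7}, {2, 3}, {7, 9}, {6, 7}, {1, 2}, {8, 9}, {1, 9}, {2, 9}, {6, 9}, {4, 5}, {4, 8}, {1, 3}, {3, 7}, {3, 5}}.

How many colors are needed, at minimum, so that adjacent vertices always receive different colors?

4

1, 6, 8, 9 are mutually adjacent (a clique of size 4), so at least 4 colors are needed.
One proper 4-coloring: 1=c, 2=d, 3=b, 4=c, 5=a, 6=a, 7=d, 8=d, 9=b. No two adjacent vertices share a color.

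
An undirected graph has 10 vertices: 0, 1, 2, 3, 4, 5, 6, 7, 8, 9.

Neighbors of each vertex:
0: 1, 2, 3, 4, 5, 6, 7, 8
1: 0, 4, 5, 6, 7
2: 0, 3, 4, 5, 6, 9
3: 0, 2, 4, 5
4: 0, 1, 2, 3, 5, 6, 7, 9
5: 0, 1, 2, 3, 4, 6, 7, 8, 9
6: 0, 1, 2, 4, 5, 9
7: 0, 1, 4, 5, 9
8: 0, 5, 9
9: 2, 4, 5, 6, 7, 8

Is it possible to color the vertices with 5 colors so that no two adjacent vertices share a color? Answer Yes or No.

The chromatic number is 5. 0, 1, 4, 5, 7 are mutually adjacent (a clique of size 5), so at least 5 colors are needed.
5 colors suffice: color red → {5}; color blue → {0, 9}; color green → {4, 8}; color yellow → {3, 6, 7}; color purple → {1, 2}.
That is already a proper 5-coloring.

Yes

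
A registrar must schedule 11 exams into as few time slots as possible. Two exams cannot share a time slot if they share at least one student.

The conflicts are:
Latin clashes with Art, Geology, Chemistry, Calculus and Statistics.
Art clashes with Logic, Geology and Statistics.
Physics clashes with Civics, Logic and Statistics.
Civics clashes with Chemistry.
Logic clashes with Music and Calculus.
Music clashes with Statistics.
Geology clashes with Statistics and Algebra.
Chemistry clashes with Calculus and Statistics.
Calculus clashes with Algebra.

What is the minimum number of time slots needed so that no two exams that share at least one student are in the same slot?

4

Latin, Art, Geology, Statistics pairwise conflict, so at least 4 time slots are needed.
Using 4 time slots: Latin=2, Art=4, Physics=2, Civics=1, Logic=1, Music=2, Geology=3, Chemistry=3, Calculus=4, Statistics=1, Algebra=1. Every pair that conflicts lands in different time slots.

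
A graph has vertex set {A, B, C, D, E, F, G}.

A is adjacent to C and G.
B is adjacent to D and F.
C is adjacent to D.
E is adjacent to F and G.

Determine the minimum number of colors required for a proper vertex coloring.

3

The cycle F-B-D-C-A-G-E-F has odd length 7, so it cannot be 2-colored; at least 3 colors are needed.
One proper 3-coloring: A=2, B=1, C=1, D=2, E=3, F=2, G=1. Each edge has distinct colors on its endpoints.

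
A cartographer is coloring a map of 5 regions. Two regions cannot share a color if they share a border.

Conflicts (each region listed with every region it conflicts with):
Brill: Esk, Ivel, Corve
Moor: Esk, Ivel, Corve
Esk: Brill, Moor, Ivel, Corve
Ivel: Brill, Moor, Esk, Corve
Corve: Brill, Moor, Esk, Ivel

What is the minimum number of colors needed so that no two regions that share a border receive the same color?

Moor, Esk, Ivel, Corve pairwise conflict, so at least 4 colors are needed.
A valid assignment using 4 colors: Brill=4, Moor=4, Esk=3, Ivel=2, Corve=1. Each listed conflict is separated.

4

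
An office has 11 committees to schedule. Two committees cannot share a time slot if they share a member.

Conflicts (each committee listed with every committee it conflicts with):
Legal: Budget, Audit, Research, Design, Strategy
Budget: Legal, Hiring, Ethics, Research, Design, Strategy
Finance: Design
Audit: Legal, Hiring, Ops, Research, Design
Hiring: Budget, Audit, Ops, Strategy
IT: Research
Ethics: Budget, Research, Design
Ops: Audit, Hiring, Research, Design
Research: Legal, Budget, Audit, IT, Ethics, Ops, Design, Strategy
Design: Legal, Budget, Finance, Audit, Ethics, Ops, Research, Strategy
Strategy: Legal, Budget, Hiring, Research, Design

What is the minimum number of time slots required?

5

Legal, Budget, Research, Design, Strategy pairwise conflict, so at least 5 time slots are needed.
5 time slots suffice: time slot 1 → {Hiring, IT, Design}; time slot 2 → {Finance, Research}; time slot 3 → {Budget, Audit}; time slot 4 → {Legal, Ethics, Ops}; time slot 5 → {Strategy}. Each listed conflict is separated.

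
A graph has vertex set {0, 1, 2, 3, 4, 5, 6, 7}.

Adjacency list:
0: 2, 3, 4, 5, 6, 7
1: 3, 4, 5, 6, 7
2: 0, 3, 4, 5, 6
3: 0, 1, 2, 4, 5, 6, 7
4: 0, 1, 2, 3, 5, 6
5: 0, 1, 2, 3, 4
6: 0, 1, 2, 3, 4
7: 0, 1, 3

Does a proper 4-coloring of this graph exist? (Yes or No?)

0, 2, 3, 4, 6 are pairwise adjacent (a clique of size 5), so at least 5 colors are needed.
So 4 colors are not enough.

No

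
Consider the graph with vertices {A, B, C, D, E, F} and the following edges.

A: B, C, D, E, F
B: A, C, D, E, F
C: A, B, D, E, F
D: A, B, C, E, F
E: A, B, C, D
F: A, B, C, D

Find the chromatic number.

5

A, B, C, D, E are pairwise adjacent (a clique of size 5), so at least 5 colors are needed.
5 colors suffice: color 1 → {D}; color 2 → {A}; color 3 → {B}; color 4 → {C}; color 5 → {E, F}. Every edge joins two different colors.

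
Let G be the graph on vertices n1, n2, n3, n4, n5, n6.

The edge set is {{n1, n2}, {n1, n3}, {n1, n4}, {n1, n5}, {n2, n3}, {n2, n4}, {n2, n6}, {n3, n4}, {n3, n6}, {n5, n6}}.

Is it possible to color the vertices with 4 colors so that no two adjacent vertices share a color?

The chromatic number is 4. n1, n2, n3, n4 form a clique, so at least 4 colors are needed.
A valid assignment using 4 colors: n1=B, n2=R, n3=G, n4=Y, n5=R, n6=B.
That is already a proper 4-coloring.

Yes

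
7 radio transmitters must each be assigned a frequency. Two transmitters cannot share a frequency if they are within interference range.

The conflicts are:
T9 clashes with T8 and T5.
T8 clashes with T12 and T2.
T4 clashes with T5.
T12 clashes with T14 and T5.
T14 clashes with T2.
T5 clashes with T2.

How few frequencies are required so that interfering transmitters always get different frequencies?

2

T8 and T2 conflict, so at least 2 frequencies are needed.
2 frequencies suffice: frequency 1 → {T8, T14, T5}; frequency 2 → {T9, T4, T12, T2}. Each listed conflict is separated.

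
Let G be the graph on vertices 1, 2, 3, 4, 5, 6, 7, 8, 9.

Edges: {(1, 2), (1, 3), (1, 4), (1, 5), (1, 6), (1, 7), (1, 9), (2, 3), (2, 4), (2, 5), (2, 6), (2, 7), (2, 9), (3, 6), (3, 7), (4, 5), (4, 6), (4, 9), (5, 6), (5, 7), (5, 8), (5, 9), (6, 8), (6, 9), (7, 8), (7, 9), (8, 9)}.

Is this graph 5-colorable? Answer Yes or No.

No

1, 2, 4, 5, 6, 9 form a clique, so at least 6 colors are needed.
So 5 colors are not enough.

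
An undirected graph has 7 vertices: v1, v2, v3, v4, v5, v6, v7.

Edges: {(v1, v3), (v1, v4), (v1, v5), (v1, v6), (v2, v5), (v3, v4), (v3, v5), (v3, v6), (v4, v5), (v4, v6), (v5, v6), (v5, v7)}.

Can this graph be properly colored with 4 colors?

v1, v3, v4, v5, v6 are mutually adjacent (a clique of size 5), so at least 5 colors are needed.
So 4 colors are not enough.

No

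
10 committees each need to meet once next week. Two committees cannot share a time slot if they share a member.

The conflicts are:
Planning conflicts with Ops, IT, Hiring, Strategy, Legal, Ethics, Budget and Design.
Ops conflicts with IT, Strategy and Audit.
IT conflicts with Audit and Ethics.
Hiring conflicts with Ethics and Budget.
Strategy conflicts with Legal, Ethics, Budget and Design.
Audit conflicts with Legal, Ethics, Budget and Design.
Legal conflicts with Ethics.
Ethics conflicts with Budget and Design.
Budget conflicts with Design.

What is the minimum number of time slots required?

5

Planning, Strategy, Ethics, Budget, Design pairwise conflict, so at least 5 time slots are needed.
5 time slots suffice: time slot 1 → {Ops, Ethics}; time slot 2 → {Planning, Audit}; time slot 3 → {IT, Hiring, Strategy}; time slot 4 → {Legal, Budget}; time slot 5 → {Design}. Every pair that conflicts lands in different time slots.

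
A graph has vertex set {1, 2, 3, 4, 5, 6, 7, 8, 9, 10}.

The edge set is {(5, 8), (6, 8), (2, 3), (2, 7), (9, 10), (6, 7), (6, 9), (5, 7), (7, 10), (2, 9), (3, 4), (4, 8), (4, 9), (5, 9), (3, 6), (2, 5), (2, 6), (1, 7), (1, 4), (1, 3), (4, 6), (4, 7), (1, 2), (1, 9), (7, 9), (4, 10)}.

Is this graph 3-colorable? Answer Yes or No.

No

1, 2, 7, 9 are pairwise adjacent (a clique of size 4), so at least 4 colors are needed.
So 3 colors are not enough.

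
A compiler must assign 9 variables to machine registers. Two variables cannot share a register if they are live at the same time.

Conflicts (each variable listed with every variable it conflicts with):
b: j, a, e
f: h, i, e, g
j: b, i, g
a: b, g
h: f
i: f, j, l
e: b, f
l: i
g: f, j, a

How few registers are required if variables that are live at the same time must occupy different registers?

The cycle g-j-b-e-f-g has odd length 5, so it cannot be 2-colored; at least 3 registers are needed.
3 registers suffice: register 1 → {b, f, l}; register 2 → {h, i, e, g}; register 3 → {j, a}. Every pair that conflicts lands in different registers.

3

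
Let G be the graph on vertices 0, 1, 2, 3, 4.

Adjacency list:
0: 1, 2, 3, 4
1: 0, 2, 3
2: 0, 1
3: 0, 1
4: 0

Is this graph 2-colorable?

0, 1, 3 are pairwise adjacent, so at least 3 colors are needed.
So 2 colors are not enough.

No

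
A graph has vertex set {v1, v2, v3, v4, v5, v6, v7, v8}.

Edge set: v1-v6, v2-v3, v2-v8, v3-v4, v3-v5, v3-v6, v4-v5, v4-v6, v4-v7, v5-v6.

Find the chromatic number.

v3, v4, v5, v6 are mutually adjacent (a clique of size 4), so at least 4 colors are needed.
A valid assignment using 4 colors: v1=2, v2=1, v3=2, v4=3, v5=4, v6=1, v7=1, v8=2. Each edge has distinct colors on its endpoints.

4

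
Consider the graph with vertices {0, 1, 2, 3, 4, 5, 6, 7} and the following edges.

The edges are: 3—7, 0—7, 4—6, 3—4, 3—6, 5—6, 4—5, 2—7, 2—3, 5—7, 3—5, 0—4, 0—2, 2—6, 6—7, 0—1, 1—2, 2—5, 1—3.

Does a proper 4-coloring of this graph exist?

No

2, 3, 5, 6, 7 form a clique, so at least 5 colors are needed.
So 4 colors are not enough.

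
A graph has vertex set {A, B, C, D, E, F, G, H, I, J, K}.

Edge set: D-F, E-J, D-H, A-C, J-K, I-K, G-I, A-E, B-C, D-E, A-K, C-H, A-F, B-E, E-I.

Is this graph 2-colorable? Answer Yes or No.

No

The cycle D-H-C-A-F-D has odd length 5, so it cannot be 2-colored; at least 3 colors are needed.
So 2 colors are not enough.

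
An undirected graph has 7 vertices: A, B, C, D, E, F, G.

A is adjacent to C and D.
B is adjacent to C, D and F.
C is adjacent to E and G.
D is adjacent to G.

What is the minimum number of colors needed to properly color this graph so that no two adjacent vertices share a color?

2

B and C are adjacent, so at least 2 colors are needed.
A valid assignment using 2 colors: A=2, B=2, C=1, D=1, E=2, F=1, G=2. Each edge has distinct colors on its endpoints.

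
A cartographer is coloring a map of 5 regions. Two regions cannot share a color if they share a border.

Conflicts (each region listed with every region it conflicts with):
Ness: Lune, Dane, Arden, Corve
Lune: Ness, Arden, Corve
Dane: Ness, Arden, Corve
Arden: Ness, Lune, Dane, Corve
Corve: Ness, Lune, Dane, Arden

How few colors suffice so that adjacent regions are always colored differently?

Ness, Dane, Arden, Corve pairwise conflict, so at least 4 colors are needed.
One proper 4-coloring: Ness=2, Lune=4, Dane=4, Arden=3, Corve=1. Each listed conflict is separated.

4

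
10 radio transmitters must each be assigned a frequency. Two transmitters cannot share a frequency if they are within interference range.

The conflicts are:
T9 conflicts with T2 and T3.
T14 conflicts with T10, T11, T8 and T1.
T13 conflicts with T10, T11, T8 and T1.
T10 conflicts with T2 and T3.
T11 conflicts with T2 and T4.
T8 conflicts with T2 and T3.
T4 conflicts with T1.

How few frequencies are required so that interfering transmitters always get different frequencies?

2

T14 and T1 conflict, so at least 2 frequencies are needed.
2 frequencies suffice: T9=1, T14=2, T13=2, T10=1, T11=1, T8=1, T2=2, T4=2, T1=1, T3=2. Each listed conflict is separated.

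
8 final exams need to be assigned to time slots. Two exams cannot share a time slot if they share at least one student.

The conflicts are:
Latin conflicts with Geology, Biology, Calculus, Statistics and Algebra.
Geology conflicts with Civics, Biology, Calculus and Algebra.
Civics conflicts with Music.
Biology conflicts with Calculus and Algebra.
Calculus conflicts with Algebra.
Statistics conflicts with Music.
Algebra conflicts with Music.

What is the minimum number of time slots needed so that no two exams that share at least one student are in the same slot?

5

Latin, Geology, Biology, Calculus, Algebra pairwise conflict, so at least 5 time slots are needed.
5 time slots suffice: time slot 1 → {Geology, Music}; time slot 2 → {Civics, Statistics, Algebra}; time slot 3 → {Latin}; time slot 4 → {Biology}; time slot 5 → {Calculus}. Each listed conflict is separated.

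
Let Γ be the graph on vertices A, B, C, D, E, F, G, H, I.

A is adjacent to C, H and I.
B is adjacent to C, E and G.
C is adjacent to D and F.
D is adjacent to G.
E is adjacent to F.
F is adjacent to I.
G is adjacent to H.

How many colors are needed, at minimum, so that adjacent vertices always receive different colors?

The cycle G-H-A-C-D-G has odd length 5, so it cannot be 2-colored; at least 3 colors are needed.
3 colors suffice: color red → {C, E, G, I}; color blue → {A, B, D, F}; color green → {H}. No two adjacent vertices share a color.

3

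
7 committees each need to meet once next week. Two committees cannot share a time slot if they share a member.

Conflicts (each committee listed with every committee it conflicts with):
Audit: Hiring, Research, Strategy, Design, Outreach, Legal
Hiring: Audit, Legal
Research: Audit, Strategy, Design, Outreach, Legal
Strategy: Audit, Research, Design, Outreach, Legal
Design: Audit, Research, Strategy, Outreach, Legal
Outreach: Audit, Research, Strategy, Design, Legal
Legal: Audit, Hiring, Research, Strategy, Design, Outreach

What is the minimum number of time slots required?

Audit, Research, Strategy, Design, Outreach, Legal all conflict with each other, so at least 6 time slots are needed.
6 time slots suffice: time slot 1 → {Legal}; time slot 2 → {Audit}; time slot 3 → {Hiring, Strategy}; time slot 4 → {Design}; time slot 5 → {Outreach}; time slot 6 → {Research}. No two conflicting committees share a time slot.

6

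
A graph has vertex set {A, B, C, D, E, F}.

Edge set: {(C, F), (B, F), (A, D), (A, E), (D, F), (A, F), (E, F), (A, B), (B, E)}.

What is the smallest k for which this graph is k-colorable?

4

A, B, E, F are mutually adjacent (a clique of size 4), so at least 4 colors are needed.
4 colors suffice: color red → {F}; color blue → {A, C}; color green → {D, E}; color yellow → {B}. No two adjacent vertices share a color.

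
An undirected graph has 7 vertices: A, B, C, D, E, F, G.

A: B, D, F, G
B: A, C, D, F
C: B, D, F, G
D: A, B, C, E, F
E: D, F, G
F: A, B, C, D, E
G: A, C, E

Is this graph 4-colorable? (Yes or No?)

The chromatic number is 4. A, B, D, F form a clique, so at least 4 colors are needed.
4 colors suffice: color 1 → {D, G}; color 2 → {F}; color 3 → {A, C, E}; color 4 → {B}.
That is already a proper 4-coloring.

Yes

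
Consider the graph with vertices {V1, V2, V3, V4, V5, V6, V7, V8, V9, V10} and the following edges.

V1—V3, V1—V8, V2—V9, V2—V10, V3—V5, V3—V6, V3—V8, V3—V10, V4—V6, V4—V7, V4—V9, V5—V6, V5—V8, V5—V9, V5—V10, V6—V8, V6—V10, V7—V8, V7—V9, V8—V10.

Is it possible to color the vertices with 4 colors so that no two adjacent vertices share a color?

V3, V5, V6, V8, V10 are pairwise adjacent (a clique of size 5), so at least 5 colors are needed.
So 4 colors are not enough.

No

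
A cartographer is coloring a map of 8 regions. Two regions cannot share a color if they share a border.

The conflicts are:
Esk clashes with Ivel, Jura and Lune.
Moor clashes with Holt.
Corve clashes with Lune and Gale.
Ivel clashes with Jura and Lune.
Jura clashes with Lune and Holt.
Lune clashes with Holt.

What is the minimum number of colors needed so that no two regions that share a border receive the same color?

4

Esk, Ivel, Jura, Lune all conflict with each other, so at least 4 colors are needed.
4 colors suffice: color 1 → {Moor, Lune, Gale}; color 2 → {Corve, Jura}; color 3 → {Esk, Holt}; color 4 → {Ivel}. Each listed conflict is separated.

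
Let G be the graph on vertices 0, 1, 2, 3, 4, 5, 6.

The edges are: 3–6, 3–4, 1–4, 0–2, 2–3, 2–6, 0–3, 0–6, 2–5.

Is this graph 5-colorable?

The chromatic number is 4. 0, 2, 3, 6 form a clique, so at least 4 colors are needed.
4 colors suffice: color a → {2, 4}; color b → {1, 3, 5}; color c → {6}; color d → {0}.
Since 5 ≥ 4, a proper 5-coloring certainly exists.

Yes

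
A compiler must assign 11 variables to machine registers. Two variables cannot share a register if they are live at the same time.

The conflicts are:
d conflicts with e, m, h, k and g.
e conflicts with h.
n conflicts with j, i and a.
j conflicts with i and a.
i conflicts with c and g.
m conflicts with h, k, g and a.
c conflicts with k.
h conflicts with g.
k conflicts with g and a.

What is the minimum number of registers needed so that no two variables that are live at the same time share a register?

4

d, m, k, g all conflict with each other, so at least 4 registers are needed.
4 registers suffice: d=4, e=2, n=4, j=3, i=1, m=3, c=2, h=1, k=1, g=2, a=2. No two conflicting variables share a register.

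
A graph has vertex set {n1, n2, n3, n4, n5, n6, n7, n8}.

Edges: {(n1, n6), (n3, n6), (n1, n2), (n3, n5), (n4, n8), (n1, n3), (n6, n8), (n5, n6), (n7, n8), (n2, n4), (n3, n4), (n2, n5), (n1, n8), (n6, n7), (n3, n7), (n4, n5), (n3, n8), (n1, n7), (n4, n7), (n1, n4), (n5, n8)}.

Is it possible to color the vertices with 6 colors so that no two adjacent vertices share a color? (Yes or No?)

The chromatic number is 5. n1, n3, n6, n7, n8 form a clique, so at least 5 colors are needed.
5 colors suffice: color red → {n4, n6}; color blue → {n2, n8}; color green → {n3}; color yellow → {n1, n5}; color purple → {n7}.
Since 6 ≥ 5, a proper 6-coloring certainly exists.

Yes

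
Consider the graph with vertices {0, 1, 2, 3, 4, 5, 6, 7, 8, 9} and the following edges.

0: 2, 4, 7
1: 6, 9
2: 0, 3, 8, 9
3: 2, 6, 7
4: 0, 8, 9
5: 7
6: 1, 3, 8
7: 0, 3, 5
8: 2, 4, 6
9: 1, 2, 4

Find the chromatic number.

3

The cycle 1-6-3-2-9-1 has odd length 5, so it cannot be 2-colored; at least 3 colors are needed.
One proper 3-coloring: 0=b, 1=c, 2=a, 3=b, 4=a, 5=b, 6=a, 7=a, 8=b, 9=b. Every edge joins two different colors.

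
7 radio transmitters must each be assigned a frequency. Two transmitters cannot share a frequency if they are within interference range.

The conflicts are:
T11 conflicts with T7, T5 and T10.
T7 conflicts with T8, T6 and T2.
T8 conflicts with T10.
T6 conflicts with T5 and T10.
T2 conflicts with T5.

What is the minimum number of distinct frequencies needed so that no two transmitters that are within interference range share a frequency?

T8 and T10 conflict, so at least 2 frequencies are needed.
2 frequencies suffice: T11=2, T7=1, T8=2, T6=2, T2=2, T5=1, T10=1. Every pair that conflicts lands in different frequencies.

2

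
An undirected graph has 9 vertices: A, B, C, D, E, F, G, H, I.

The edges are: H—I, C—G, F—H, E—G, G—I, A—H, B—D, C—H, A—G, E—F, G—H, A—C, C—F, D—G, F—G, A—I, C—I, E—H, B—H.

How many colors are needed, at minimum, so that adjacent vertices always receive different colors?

A, C, G, H, I form a clique, so at least 5 colors are needed.
One proper 5-coloring: A=yellow, B=blue, C=green, D=red, E=green, F=yellow, G=blue, H=red, I=purple. Every edge joins two different colors.

5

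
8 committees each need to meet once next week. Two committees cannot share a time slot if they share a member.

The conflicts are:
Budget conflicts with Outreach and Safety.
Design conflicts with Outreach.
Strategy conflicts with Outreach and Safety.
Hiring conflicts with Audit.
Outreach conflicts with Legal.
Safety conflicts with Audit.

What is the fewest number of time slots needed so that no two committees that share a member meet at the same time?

2

Strategy and Safety conflict, so at least 2 time slots are needed.
2 time slots suffice: time slot 1 → {Hiring, Outreach, Safety}; time slot 2 → {Budget, Design, Strategy, Legal, Audit}. No two conflicting committees share a time slot.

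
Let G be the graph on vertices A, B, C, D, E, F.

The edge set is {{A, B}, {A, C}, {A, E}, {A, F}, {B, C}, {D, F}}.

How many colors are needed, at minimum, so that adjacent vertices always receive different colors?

A, B, C are mutually adjacent, so at least 3 colors are needed.
3 colors suffice: color 1 → {A, D}; color 2 → {C, E, F}; color 3 → {B}. Each edge has distinct colors on its endpoints.

3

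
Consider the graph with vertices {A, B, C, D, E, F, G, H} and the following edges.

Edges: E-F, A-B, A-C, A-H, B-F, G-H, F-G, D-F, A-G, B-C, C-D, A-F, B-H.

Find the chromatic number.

A, G, H are mutually adjacent, so at least 3 colors are needed.
A valid assignment using 3 colors: A=red, B=green, C=blue, D=red, E=red, F=blue, G=green, H=blue. Every edge joins two different colors.

3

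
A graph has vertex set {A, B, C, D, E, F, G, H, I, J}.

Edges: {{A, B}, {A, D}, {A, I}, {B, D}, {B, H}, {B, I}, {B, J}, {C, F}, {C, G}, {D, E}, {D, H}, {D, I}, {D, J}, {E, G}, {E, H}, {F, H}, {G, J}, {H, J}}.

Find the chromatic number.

4

B, D, H, J are mutually adjacent (a clique of size 4), so at least 4 colors are needed.
4 colors suffice: A=green, B=blue, C=blue, D=red, E=blue, F=red, G=red, H=green, I=yellow, J=yellow. Every edge joins two different colors.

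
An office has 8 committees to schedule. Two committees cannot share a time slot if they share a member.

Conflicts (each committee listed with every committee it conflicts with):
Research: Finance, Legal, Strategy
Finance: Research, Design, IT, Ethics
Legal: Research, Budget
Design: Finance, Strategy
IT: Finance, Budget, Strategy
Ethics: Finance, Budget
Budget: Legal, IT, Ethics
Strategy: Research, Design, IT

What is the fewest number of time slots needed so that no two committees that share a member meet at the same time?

3

The cycle Research-Finance-Ethics-Budget-Legal-Research has odd length 5, so it cannot be 2-colored; at least 3 time slots are needed.
Using 3 time slots: Research=2, Finance=1, Legal=3, Design=2, IT=2, Ethics=2, Budget=1, Strategy=1. Every pair that conflicts lands in different time slots.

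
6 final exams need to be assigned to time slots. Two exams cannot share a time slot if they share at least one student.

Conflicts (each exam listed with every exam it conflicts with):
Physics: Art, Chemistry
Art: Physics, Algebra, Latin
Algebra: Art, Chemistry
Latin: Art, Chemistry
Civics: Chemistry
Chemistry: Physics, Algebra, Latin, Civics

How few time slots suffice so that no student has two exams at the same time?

Art and Latin conflict, so at least 2 time slots are needed.
A valid assignment using 2 time slots: Physics=2, Art=1, Algebra=2, Latin=2, Civics=2, Chemistry=1. Every pair that conflicts lands in different time slots.

2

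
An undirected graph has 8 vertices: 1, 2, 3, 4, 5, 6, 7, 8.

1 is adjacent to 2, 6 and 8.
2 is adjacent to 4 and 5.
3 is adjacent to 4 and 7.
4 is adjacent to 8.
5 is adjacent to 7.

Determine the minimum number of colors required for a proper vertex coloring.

3

The cycle 7-3-4-2-5-7 has odd length 5, so it cannot be 2-colored; at least 3 colors are needed.
One proper 3-coloring: 1=red, 2=blue, 3=blue, 4=red, 5=red, 6=blue, 7=green, 8=blue. Each edge has distinct colors on its endpoints.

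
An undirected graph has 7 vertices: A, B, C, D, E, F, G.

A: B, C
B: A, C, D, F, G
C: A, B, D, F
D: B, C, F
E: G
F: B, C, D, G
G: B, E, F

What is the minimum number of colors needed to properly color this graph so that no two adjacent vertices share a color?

B, C, D, F are mutually adjacent (a clique of size 4), so at least 4 colors are needed.
4 colors suffice: color 1 → {B, E}; color 2 → {C, G}; color 3 → {A, F}; color 4 → {D}. Every edge joins two different colors.

4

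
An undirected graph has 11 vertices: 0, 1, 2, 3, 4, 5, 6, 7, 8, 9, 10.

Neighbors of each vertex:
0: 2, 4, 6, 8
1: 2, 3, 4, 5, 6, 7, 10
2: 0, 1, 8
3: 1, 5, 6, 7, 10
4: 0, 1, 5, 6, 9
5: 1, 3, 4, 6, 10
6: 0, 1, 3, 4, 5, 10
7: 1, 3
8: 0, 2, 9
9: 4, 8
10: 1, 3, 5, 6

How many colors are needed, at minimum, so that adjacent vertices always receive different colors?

5

1, 3, 5, 6, 10 form a clique, so at least 5 colors are needed.
A valid assignment using 5 colors: 0=a, 1=a, 2=b, 3=c, 4=c, 5=d, 6=b, 7=b, 8=c, 9=a, 10=e. Each edge has distinct colors on its endpoints.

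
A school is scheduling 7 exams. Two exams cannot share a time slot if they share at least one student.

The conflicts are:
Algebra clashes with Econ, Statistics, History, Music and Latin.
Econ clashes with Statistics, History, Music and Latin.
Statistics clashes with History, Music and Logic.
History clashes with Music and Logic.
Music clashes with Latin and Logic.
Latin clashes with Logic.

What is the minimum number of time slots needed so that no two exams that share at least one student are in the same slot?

Algebra, Econ, Statistics, History, Music are mutually in conflict, so at least 5 time slots are needed.
Using 5 time slots: Algebra=4, Econ=5, Statistics=2, History=3, Music=1, Latin=2, Logic=4. Every pair that conflicts lands in different time slots.

5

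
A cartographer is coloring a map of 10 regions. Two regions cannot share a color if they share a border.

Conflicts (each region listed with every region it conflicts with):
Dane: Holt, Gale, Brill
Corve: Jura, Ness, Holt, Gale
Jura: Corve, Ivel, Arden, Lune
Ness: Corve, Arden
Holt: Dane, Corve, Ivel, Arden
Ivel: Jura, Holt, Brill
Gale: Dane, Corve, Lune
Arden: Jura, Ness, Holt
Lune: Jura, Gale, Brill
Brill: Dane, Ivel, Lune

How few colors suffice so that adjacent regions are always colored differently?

Corve and Holt conflict, so at least 2 colors are needed.
One proper 2-coloring: Dane=2, Corve=2, Jura=1, Ness=1, Holt=1, Ivel=2, Gale=1, Arden=2, Lune=2, Brill=1. Each listed conflict is separated.

2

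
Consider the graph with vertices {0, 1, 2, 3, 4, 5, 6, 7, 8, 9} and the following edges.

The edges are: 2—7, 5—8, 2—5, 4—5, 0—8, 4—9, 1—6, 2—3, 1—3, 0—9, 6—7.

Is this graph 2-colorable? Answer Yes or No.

The cycle 8-0-9-4-5-8 has odd length 5, so it cannot be 2-colored; at least 3 colors are needed.
So 2 colors are not enough.

No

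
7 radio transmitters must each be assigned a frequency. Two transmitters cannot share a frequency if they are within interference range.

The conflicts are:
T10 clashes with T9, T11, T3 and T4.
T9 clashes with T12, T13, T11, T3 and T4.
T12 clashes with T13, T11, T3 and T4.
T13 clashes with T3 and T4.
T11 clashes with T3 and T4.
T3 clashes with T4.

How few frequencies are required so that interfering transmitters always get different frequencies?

T9, T12, T11, T3, T4 all conflict with each other, so at least 5 frequencies are needed.
5 frequencies suffice: frequency 1 → {T9}; frequency 2 → {T4}; frequency 3 → {T3}; frequency 4 → {T10, T12}; frequency 5 → {T13, T11}. Every pair that conflicts lands in different frequencies.

5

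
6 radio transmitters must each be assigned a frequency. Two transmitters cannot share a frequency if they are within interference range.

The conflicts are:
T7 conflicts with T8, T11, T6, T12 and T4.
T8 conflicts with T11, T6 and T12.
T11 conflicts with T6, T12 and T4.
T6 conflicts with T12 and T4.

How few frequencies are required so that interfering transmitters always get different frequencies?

T7, T8, T11, T6, T12 are mutually in conflict, so at least 5 frequencies are needed.
5 frequencies suffice: frequency 1 → {T6}; frequency 2 → {T11}; frequency 3 → {T7}; frequency 4 → {T12, T4}; frequency 5 → {T8}. Each listed conflict is separated.

5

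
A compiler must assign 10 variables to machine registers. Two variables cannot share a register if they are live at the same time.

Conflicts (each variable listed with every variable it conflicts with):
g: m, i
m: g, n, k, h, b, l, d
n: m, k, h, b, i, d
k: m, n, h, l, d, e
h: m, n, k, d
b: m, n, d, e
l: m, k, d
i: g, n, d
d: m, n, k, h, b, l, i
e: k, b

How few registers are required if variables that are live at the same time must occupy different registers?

5

m, n, k, h, d pairwise conflict, so at least 5 registers are needed.
Using 5 registers: g=1, m=2, n=4, k=3, h=5, b=3, l=4, i=2, d=1, e=1. Each listed conflict is separated.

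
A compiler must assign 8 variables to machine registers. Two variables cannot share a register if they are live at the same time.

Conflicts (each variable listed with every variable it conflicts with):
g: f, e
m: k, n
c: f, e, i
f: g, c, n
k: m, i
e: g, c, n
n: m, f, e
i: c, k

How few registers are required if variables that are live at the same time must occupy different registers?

2

k and i conflict, so at least 2 registers are needed.
2 registers suffice: g=2, m=1, c=2, f=1, k=2, e=1, n=2, i=1. No two conflicting variables share a register.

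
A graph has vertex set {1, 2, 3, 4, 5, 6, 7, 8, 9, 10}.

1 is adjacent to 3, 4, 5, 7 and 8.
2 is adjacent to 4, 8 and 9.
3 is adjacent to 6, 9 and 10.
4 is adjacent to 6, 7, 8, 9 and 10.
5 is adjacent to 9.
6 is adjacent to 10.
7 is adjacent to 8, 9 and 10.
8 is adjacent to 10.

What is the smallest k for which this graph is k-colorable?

4

4, 7, 8, 10 are pairwise adjacent (a clique of size 4), so at least 4 colors are needed.
One proper 4-coloring: 1=b, 2=d, 3=a, 4=a, 5=a, 6=c, 7=d, 8=c, 9=b, 10=b. Every edge joins two different colors.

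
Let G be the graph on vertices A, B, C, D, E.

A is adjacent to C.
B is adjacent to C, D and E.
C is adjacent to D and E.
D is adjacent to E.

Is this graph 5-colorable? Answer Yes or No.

The chromatic number is 4. B, C, D, E are pairwise adjacent (a clique of size 4), so at least 4 colors are needed.
4 colors suffice: A=blue, B=blue, C=red, D=green, E=yellow.
Since 5 ≥ 4, a proper 5-coloring certainly exists.

Yes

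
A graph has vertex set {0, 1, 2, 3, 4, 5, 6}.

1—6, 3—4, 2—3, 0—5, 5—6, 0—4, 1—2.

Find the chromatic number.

3

The cycle 3-4-0-5-6-1-2-3 has odd length 7, so it cannot be 2-colored; at least 3 colors are needed.
3 colors suffice: color a → {2, 4, 5}; color b → {0, 1, 3}; color c → {6}. No two adjacent vertices share a color.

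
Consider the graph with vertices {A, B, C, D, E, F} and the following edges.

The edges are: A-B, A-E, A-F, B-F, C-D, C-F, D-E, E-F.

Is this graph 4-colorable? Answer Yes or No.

The chromatic number is 3. A, E, F form a triangle, so at least 3 colors are needed.
A valid assignment using 3 colors: A=3, B=2, C=2, D=1, E=2, F=1.
Since 4 ≥ 3, a proper 4-coloring certainly exists.

Yes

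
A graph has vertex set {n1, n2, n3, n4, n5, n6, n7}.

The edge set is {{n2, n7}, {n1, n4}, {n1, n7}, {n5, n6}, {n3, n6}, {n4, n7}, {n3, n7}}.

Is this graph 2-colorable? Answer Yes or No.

n1, n4, n7 form a triangle, so at least 3 colors are needed.
So 2 colors are not enough.

No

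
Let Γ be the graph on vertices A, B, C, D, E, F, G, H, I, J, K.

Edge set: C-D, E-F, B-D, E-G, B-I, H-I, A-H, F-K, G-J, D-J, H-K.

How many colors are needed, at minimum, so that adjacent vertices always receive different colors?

The cycle E-F-K-H-I-B-D-J-G-E has odd length 9, so it cannot be 2-colored; at least 3 colors are needed.
A valid assignment using 3 colors: A=2, B=3, C=2, D=1, E=2, F=1, G=1, H=1, I=2, J=2, K=2. No two adjacent vertices share a color.

3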